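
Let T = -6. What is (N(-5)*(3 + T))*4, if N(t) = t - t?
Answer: 0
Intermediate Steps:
N(t) = 0
(N(-5)*(3 + T))*4 = (0*(3 - 6))*4 = (0*(-3))*4 = 0*4 = 0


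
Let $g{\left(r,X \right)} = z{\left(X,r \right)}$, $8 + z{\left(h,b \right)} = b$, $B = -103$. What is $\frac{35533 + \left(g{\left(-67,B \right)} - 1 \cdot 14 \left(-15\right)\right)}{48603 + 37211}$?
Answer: $\frac{17834}{42907} \approx 0.41564$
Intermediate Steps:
$z{\left(h,b \right)} = -8 + b$
$g{\left(r,X \right)} = -8 + r$
$\frac{35533 + \left(g{\left(-67,B \right)} - 1 \cdot 14 \left(-15\right)\right)}{48603 + 37211} = \frac{35533 - \left(75 + 1 \cdot 14 \left(-15\right)\right)}{48603 + 37211} = \frac{35533 - \left(75 + 14 \left(-15\right)\right)}{85814} = \left(35533 - -135\right) \frac{1}{85814} = \left(35533 + \left(-75 + 210\right)\right) \frac{1}{85814} = \left(35533 + 135\right) \frac{1}{85814} = 35668 \cdot \frac{1}{85814} = \frac{17834}{42907}$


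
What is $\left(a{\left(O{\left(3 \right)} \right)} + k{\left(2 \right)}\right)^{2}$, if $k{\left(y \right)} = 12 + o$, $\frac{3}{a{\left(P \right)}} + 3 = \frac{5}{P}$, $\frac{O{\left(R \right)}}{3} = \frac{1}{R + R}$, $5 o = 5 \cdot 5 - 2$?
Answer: $\frac{355216}{1225} \approx 289.97$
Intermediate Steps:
$o = \frac{23}{5}$ ($o = \frac{5 \cdot 5 - 2}{5} = \frac{25 - 2}{5} = \frac{1}{5} \cdot 23 = \frac{23}{5} \approx 4.6$)
$O{\left(R \right)} = \frac{3}{2 R}$ ($O{\left(R \right)} = \frac{3}{R + R} = \frac{3}{2 R}$)
$a{\left(P \right)} = \frac{3}{-3 + \frac{5}{P}}$
$k{\left(y \right)} = \frac{83}{5}$ ($k{\left(y \right)} = 12 + \frac{23}{5} = \frac{83}{5}$)
$\left(a{\left(O{\left(3 \right)} \right)} + k{\left(2 \right)}\right)^{2} = \left(- \frac{3 \frac{3}{2 \cdot 3}}{-5 + 3 \frac{3}{2 \cdot 3}} + \frac{83}{5}\right)^{2} = \left(- \frac{3 \cdot \frac{3}{2} \cdot \frac{1}{3}}{-5 + 3 \cdot \frac{3}{2} \cdot \frac{1}{3}} + \frac{83}{5}\right)^{2} = \left(\left(-3\right) \frac{1}{2} \frac{1}{-5 + 3 \cdot \frac{1}{2}} + \frac{83}{5}\right)^{2} = \left(\left(-3\right) \frac{1}{2} \frac{1}{-5 + \frac{3}{2}} + \frac{83}{5}\right)^{2} = \left(\left(-3\right) \frac{1}{2} \frac{1}{- \frac{7}{2}} + \frac{83}{5}\right)^{2} = \left(\left(-3\right) \frac{1}{2} \left(- \frac{2}{7}\right) + \frac{83}{5}\right)^{2} = \left(\frac{3}{7} + \frac{83}{5}\right)^{2} = \left(\frac{596}{35}\right)^{2} = \frac{355216}{1225}$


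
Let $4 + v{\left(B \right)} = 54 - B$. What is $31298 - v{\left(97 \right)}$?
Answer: $31345$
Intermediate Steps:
$v{\left(B \right)} = 50 - B$ ($v{\left(B \right)} = -4 - \left(-54 + B\right) = 50 - B$)
$31298 - v{\left(97 \right)} = 31298 - \left(50 - 97\right) = 31298 - -47 = 31298 + 47 = 31345$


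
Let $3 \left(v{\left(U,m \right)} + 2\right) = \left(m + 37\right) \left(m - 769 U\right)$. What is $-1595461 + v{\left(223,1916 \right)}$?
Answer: $-111986184$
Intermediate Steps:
$v{\left(U,m \right)} = -2 + \frac{\left(37 + m\right) \left(m - 769 U\right)}{3}$ ($v{\left(U,m \right)} = -2 + \frac{\left(m + 37\right) \left(m - 769 U\right)}{3} = -2 + \frac{\left(37 + m\right) \left(m - 769 U\right)}{3}$)
$-1595461 + v{\left(223,1916 \right)} = -1595461 - \left(\frac{6274133}{3} - \frac{3671056}{3} + \frac{328569092}{3}\right) = -1595461 - 110390723 = -111986184$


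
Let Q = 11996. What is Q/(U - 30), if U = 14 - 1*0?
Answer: -2999/4 ≈ -749.75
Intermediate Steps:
U = 14 (U = 14 + 0 = 14)
Q/(U - 30) = 11996/(14 - 30) = 11996/(-16) = -1/16*11996 = -2999/4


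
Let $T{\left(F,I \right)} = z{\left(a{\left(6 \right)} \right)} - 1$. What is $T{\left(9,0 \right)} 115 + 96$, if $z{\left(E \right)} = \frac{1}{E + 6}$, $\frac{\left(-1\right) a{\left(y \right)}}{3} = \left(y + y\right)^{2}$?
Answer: $- \frac{8209}{426} \approx -19.27$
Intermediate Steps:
$a{\left(y \right)} = - 12 y^{2}$ ($a{\left(y \right)} = - 3 \left(y + y\right)^{2} = - 3 \left(2 y\right)^{2} = - 3 \cdot 4 y^{2} = - 12 y^{2}$)
$z{\left(E \right)} = \frac{1}{6 + E}$
$T{\left(F,I \right)} = - \frac{427}{426}$ ($T{\left(F,I \right)} = \frac{1}{6 - 12 \cdot 6^{2}} - 1 = \frac{1}{6 - 432} - 1 = \frac{1}{-426} - 1 = - \frac{1}{426} - 1 = - \frac{427}{426}$)
$T{\left(9,0 \right)} 115 + 96 = \left(- \frac{427}{426}\right) 115 + 96 = - \frac{49105}{426} + 96 = - \frac{8209}{426}$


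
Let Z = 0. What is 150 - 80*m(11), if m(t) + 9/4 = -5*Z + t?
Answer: -550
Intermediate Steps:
m(t) = -9/4 + t (m(t) = -9/4 + (-5*0 + t) = -9/4 + (0 + t) = -9/4 + t)
150 - 80*m(11) = 150 - 80*(-9/4 + 11) = 150 - 80*35/4 = 150 - 700 = -550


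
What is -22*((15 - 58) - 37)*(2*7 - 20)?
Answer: -10560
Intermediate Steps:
-22*((15 - 58) - 37)*(2*7 - 20) = -22*(-43 - 37)*(14 - 20) = -(-1760)*(-6) = -22*480 = -10560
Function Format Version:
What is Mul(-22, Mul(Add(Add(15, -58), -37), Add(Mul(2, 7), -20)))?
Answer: -10560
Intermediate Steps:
Mul(-22, Mul(Add(Add(15, -58), -37), Add(Mul(2, 7), -20))) = Mul(-22, Mul(Add(-43, -37), Add(14, -20))) = Mul(-22, Mul(-80, -6)) = Mul(-22, 480) = -10560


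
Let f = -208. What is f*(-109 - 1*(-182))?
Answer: -15184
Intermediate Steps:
f*(-109 - 1*(-182)) = -208*(-109 - 1*(-182)) = -208*(-109 + 182) = -208*73 = -15184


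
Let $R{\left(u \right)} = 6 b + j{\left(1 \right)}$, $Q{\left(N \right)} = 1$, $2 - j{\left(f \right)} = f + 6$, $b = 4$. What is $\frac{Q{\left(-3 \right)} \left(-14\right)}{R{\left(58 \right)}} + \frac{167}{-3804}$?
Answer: $- \frac{56429}{72276} \approx -0.78074$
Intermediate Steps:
$j{\left(f \right)} = -4 - f$ ($j{\left(f \right)} = 2 - \left(f + 6\right) = 2 - \left(6 + f\right) = -4 - f$)
$R{\left(u \right)} = 19$ ($R{\left(u \right)} = 6 \cdot 4 - 5 = 24 - 5 = 19$)
$\frac{Q{\left(-3 \right)} \left(-14\right)}{R{\left(58 \right)}} + \frac{167}{-3804} = \frac{1 \left(-14\right)}{19} + \frac{167}{-3804} = \left(-14\right) \frac{1}{19} + 167 \left(- \frac{1}{3804}\right) = - \frac{14}{19} - \frac{167}{3804} = - \frac{56429}{72276}$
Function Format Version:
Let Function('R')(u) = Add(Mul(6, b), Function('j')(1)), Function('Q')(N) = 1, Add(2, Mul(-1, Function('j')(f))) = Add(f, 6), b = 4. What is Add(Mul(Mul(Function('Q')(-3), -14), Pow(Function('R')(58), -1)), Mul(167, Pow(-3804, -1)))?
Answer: Rational(-56429, 72276) ≈ -0.78074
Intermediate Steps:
Function('j')(f) = Add(-4, Mul(-1, f)) (Function('j')(f) = Add(2, Mul(-1, Add(f, 6))) = Add(2, Mul(-1, Add(6, f))) = Add(2, Add(-6, Mul(-1, f))) = Add(-4, Mul(-1, f)))
Function('R')(u) = 19 (Function('R')(u) = Add(Mul(6, 4), Add(-4, Mul(-1, 1))) = Add(24, Add(-4, -1)) = Add(24, -5) = 19)
Add(Mul(Mul(Function('Q')(-3), -14), Pow(Function('R')(58), -1)), Mul(167, Pow(-3804, -1))) = Add(Mul(Mul(1, -14), Pow(19, -1)), Mul(167, Pow(-3804, -1))) = Add(Mul(-14, Rational(1, 19)), Mul(167, Rational(-1, 3804))) = Add(Rational(-14, 19), Rational(-167, 3804)) = Rational(-56429, 72276)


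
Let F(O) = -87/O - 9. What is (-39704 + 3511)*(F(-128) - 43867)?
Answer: 203261371913/128 ≈ 1.5880e+9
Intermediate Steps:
F(O) = -9 - 87/O
(-39704 + 3511)*(F(-128) - 43867) = (-39704 + 3511)*((-9 - 87/(-128)) - 43867) = -36193*((-9 - 87*(-1/128)) - 43867) = -36193*((-9 + 87/128) - 43867) = -36193*(-1065/128 - 43867) = -36193*(-5616041/128) = 203261371913/128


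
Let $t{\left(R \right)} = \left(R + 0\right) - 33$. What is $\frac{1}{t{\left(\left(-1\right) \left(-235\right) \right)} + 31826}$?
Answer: $\frac{1}{32028} \approx 3.1223 \cdot 10^{-5}$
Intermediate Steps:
$t{\left(R \right)} = -33 + R$ ($t{\left(R \right)} = R - 33 = -33 + R$)
$\frac{1}{t{\left(\left(-1\right) \left(-235\right) \right)} + 31826} = \frac{1}{\left(-33 - -235\right) + 31826} = \frac{1}{\left(-33 + 235\right) + 31826} = \frac{1}{202 + 31826} = \frac{1}{32028}$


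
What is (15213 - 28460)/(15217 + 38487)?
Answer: -13247/53704 ≈ -0.24667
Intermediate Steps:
(15213 - 28460)/(15217 + 38487) = -13247/53704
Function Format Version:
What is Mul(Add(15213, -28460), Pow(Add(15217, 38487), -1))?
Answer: Rational(-13247, 53704) ≈ -0.24667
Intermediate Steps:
Mul(Add(15213, -28460), Pow(Add(15217, 38487), -1)) = Mul(-13247, Pow(53704, -1)) = Mul(-13247, Rational(1, 53704)) = Rational(-13247, 53704)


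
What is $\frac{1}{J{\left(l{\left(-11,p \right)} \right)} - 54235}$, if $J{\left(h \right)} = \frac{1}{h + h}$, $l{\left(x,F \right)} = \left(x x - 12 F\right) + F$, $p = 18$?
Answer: $- \frac{154}{8352191} \approx -1.8438 \cdot 10^{-5}$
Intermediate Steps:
$l{\left(x,F \right)} = x^{2} - 11 F$ ($l{\left(x,F \right)} = \left(x^{2} - 12 F\right) + F = x^{2} - 11 F$)
$J{\left(h \right)} = \frac{1}{2 h}$
$\frac{1}{J{\left(l{\left(-11,p \right)} \right)} - 54235} = \frac{1}{\frac{1}{2 \left(\left(-11\right)^{2} - 198\right)} - 54235} = \frac{1}{\frac{1}{2 \left(121 - 198\right)} - 54235} = \frac{1}{\frac{1}{2 \left(-77\right)} - 54235} = \frac{1}{\frac{1}{2} \left(- \frac{1}{77}\right) - 54235} = \frac{1}{- \frac{1}{154} - 54235} = \frac{1}{- \frac{8352191}{154}} = - \frac{154}{8352191}$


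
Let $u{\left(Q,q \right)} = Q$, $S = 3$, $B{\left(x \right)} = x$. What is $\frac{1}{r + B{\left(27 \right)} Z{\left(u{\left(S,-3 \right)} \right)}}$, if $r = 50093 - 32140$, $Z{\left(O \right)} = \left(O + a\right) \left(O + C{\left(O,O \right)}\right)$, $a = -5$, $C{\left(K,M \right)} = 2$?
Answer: $\frac{1}{17683} \approx 5.6551 \cdot 10^{-5}$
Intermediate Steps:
$Z{\left(O \right)} = \left(-5 + O\right) \left(2 + O\right)$ ($Z{\left(O \right)} = \left(O - 5\right) \left(O + 2\right) = \left(-5 + O\right) \left(2 + O\right)$)
$r = 17953$ ($r = 50093 - 32140 = 17953$)
$\frac{1}{r + B{\left(27 \right)} Z{\left(u{\left(S,-3 \right)} \right)}} = \frac{1}{17953 + 27 \left(-10 + 3^{2} - 9\right)} = \frac{1}{17953 + 27 \left(-10 + 9 - 9\right)} = \frac{1}{17953 + 27 \left(-10\right)} = \frac{1}{17953 - 270} = \frac{1}{17683}$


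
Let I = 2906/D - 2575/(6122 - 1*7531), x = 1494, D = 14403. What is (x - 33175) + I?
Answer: -642887550908/20293827 ≈ -31679.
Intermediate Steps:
I = 41182279/20293827 (I = 2906/14403 - 2575/(6122 - 1*7531) = 2906*(1/14403) - 2575/(6122 - 7531) = 2906/14403 - 2575/(-1409) = 2906/14403 - 2575*(-1/1409) = 2906/14403 + 2575/1409 = 41182279/20293827 ≈ 2.0293)
(x - 33175) + I = (1494 - 33175) + 41182279/20293827 = -31681 + 41182279/20293827 = -642887550908/20293827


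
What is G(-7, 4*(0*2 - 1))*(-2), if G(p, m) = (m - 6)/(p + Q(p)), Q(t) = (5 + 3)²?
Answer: 20/57 ≈ 0.35088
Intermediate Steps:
Q(t) = 64 (Q(t) = 8² = 64)
G(p, m) = (-6 + m)/(64 + p) (G(p, m) = (m - 6)/(p + 64) = (-6 + m)/(64 + p))
G(-7, 4*(0*2 - 1))*(-2) = ((-6 + 4*(0*2 - 1))/(64 - 7))*(-2) = ((-6 + 4*(0 - 1))/57)*(-2) = ((-6 + 4*(-1))/57)*(-2) = ((-6 - 4)/57)*(-2) = ((1/57)*(-10))*(-2) = -10/57*(-2) = 20/57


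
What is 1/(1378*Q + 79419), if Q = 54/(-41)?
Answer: 41/3181767 ≈ 1.2886e-5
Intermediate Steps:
Q = -54/41 (Q = 54*(-1/41) = -54/41 ≈ -1.3171)
1/(1378*Q + 79419) = 1/(1378*(-54/41) + 79419) = 1/(-74412/41 + 79419) = 1/(3181767/41) = 41/3181767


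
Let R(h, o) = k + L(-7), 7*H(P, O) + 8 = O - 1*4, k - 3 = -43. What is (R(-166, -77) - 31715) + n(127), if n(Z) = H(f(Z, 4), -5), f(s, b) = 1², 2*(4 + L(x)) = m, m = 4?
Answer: -222316/7 ≈ -31759.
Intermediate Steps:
L(x) = -2 (L(x) = -4 + (½)*4 = -4 + 2 = -2)
k = -40 (k = 3 - 43 = -40)
f(s, b) = 1
H(P, O) = -12/7 + O/7 (H(P, O) = -8/7 + (O - 1*4)/7 = -8/7 + (O - 4)/7 = -8/7 + (-4 + O)/7 = -8/7 + (-4/7 + O/7) = -12/7 + O/7)
n(Z) = -17/7 (n(Z) = -12/7 + (⅐)*(-5) = -12/7 - 5/7 = -17/7)
R(h, o) = -42 (R(h, o) = -40 - 2 = -42)
(R(-166, -77) - 31715) + n(127) = (-42 - 31715) - 17/7 = -31757 - 17/7 = -222316/7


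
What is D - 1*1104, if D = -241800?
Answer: -242904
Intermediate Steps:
D - 1*1104 = -241800 - 1*1104 = -241800 - 1104 = -242904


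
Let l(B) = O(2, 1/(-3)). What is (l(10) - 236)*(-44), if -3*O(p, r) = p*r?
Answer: 93368/9 ≈ 10374.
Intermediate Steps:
O(p, r) = -p*r/3
l(B) = 2/9 (l(B) = -⅓*2/(-3) = -⅓*2*(-⅓) = 2/9)
(l(10) - 236)*(-44) = (2/9 - 236)*(-44) = -2122/9*(-44) = 93368/9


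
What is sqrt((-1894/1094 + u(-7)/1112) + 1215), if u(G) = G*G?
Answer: 3*sqrt(12469656978326)/304132 ≈ 34.833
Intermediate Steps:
u(G) = G**2
sqrt((-1894/1094 + u(-7)/1112) + 1215) = sqrt((-1894/1094 + (-7)**2/1112) + 1215) = sqrt((-1894*1/1094 + 49*(1/1112)) + 1215) = sqrt((-947/547 + 49/1112) + 1215) = sqrt(-1026261/608264 + 1215) = sqrt(738014499/608264) = 3*sqrt(12469656978326)/304132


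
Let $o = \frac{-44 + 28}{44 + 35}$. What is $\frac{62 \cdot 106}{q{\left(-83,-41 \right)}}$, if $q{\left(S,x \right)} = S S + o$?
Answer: $\frac{519188}{544215} \approx 0.95401$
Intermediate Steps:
$o = - \frac{16}{79} \approx -0.20253$
$q{\left(S,x \right)} = - \frac{16}{79} + S^{2}$ ($q{\left(S,x \right)} = S S - \frac{16}{79} = S^{2} - \frac{16}{79} = - \frac{16}{79} + S^{2}$)
$\frac{62 \cdot 106}{q{\left(-83,-41 \right)}} = \frac{62 \cdot 106}{- \frac{16}{79} + \left(-83\right)^{2}} = \frac{6572}{- \frac{16}{79} + 6889} = \frac{6572}{\frac{544215}{79}} = 6572 \cdot \frac{79}{544215} = \frac{519188}{544215}$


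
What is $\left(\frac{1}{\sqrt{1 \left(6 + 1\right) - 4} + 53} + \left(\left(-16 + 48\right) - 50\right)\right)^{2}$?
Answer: $\frac{636426757}{1968409} + \frac{50455 \sqrt{3}}{3936818} \approx 323.34$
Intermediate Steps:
$\left(\frac{1}{\sqrt{1 \left(6 + 1\right) - 4} + 53} + \left(\left(-16 + 48\right) - 50\right)\right)^{2} = \left(\frac{1}{\sqrt{1 \cdot 7 - 4} + 53} + \left(32 - 50\right)\right)^{2} = \left(\frac{1}{\sqrt{7 - 4} + 53} - 18\right)^{2} = \left(\frac{1}{\sqrt{3} + 53} - 18\right)^{2} = \left(\frac{1}{53 + \sqrt{3}} - 18\right)^{2} = \left(-18 + \frac{1}{53 + \sqrt{3}}\right)^{2}$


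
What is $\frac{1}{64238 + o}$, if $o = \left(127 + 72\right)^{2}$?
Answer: $\frac{1}{103839} \approx 9.6303 \cdot 10^{-6}$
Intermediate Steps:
$o = 39601$ ($o = 199^{2} = 39601$)
$\frac{1}{64238 + o} = \frac{1}{64238 + 39601} = \frac{1}{103839}$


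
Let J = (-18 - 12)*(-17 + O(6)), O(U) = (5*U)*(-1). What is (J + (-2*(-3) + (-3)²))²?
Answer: 2030625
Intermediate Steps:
O(U) = -5*U
J = 1410 (J = (-18 - 12)*(-17 - 5*6) = -30*(-17 - 30) = -30*(-47) = 1410)
(J + (-2*(-3) + (-3)²))² = (1410 + (-2*(-3) + (-3)²))² = (1410 + (6 + 9))² = (1410 + 15)² = 1425² = 2030625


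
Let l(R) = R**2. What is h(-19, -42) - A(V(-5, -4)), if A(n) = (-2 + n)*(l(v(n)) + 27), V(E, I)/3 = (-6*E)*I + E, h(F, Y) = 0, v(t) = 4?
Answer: 16211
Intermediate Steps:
V(E, I) = 3*E - 18*E*I (V(E, I) = 3*((-6*E)*I + E) = 3*(-6*E*I + E) = 3*(E - 6*E*I) = 3*E - 18*E*I)
A(n) = -86 + 43*n (A(n) = (-2 + n)*(4**2 + 27) = (-2 + n)*(16 + 27) = (-2 + n)*43 = -86 + 43*n)
h(-19, -42) - A(V(-5, -4)) = 0 - (-86 + 43*(3*(-5)*(1 - 6*(-4)))) = 0 - (-86 + 43*(3*(-5)*(1 + 24))) = 0 - (-86 + 43*(3*(-5)*25)) = 0 - (-86 + 43*(-375)) = 0 - (-86 - 16125) = 0 - 1*(-16211) = 0 + 16211 = 16211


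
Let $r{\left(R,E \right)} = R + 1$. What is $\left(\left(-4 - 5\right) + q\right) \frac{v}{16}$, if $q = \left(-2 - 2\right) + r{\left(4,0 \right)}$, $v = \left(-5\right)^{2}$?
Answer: $- \frac{25}{2} \approx -12.5$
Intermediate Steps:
$r{\left(R,E \right)} = 1 + R$
$v = 25$
$q = 1$ ($q = \left(-2 - 2\right) + \left(1 + 4\right) = -4 + 5 = 1$)
$\left(\left(-4 - 5\right) + q\right) \frac{v}{16} = \left(\left(-4 - 5\right) + 1\right) \frac{25}{16} = \left(\left(-4 - 5\right) + 1\right) 25 \cdot \frac{1}{16} = \left(-9 + 1\right) \frac{25}{16} = \left(-8\right) \frac{25}{16} = - \frac{25}{2}$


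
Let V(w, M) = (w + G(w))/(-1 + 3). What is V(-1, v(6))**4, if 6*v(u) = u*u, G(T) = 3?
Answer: 1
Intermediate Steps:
v(u) = u**2/6 (v(u) = (u*u)/6 = u**2/6)
V(w, M) = 3/2 + w/2 (V(w, M) = (w + 3)/(-1 + 3) = (3 + w)/2 = (3 + w)*(1/2) = 3/2 + w/2)
V(-1, v(6))**4 = (3/2 + (1/2)*(-1))**4 = (3/2 - 1/2)**4 = 1**4 = 1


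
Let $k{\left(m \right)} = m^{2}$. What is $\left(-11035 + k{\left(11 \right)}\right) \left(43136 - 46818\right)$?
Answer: $40185348$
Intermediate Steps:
$\left(-11035 + k{\left(11 \right)}\right) \left(43136 - 46818\right) = \left(-11035 + 11^{2}\right) \left(43136 - 46818\right) = \left(-11035 + 121\right) \left(-3682\right) = \left(-10914\right) \left(-3682\right) = 40185348$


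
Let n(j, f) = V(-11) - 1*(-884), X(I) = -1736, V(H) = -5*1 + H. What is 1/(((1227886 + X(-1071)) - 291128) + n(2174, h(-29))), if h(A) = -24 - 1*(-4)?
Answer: 1/935890 ≈ 1.0685e-6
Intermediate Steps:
V(H) = -5 + H
h(A) = -20 (h(A) = -24 + 4 = -20)
n(j, f) = 868 (n(j, f) = (-5 - 11) - 1*(-884) = -16 + 884 = 868)
1/(((1227886 + X(-1071)) - 291128) + n(2174, h(-29))) = 1/(((1227886 - 1736) - 291128) + 868) = 1/((1226150 - 291128) + 868) = 1/(935022 + 868) = 1/935890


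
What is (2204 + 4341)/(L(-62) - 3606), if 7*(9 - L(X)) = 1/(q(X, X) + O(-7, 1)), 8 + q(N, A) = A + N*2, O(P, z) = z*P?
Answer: -9208815/5060978 ≈ -1.8196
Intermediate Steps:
O(P, z) = P*z
q(N, A) = -8 + A + 2*N (q(N, A) = -8 + (A + N*2) = -8 + (A + 2*N) = -8 + A + 2*N)
L(X) = 9 - 1/(7*(-15 + 3*X)) (L(X) = 9 - 1/(7*((-8 + X + 2*X) - 7*1)) = 9 - 1/(7*((-8 + 3*X) - 7)) = 9 - 1/(7*(-15 + 3*X)))
(2204 + 4341)/(L(-62) - 3606) = (2204 + 4341)/((-946 + 189*(-62))/(21*(-5 - 62)) - 3606) = 6545/((1/21)*(-946 - 11718)/(-67) - 3606) = 6545/((1/21)*(-1/67)*(-12664) - 3606) = 6545/(12664/1407 - 3606) = 6545/(-5060978/1407) = 6545*(-1407/5060978) = -9208815/5060978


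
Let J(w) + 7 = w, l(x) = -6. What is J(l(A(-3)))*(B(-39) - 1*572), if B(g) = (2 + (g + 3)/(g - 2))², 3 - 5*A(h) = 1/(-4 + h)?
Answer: 12318904/1681 ≈ 7328.3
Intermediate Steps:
A(h) = ⅗ - 1/(5*(-4 + h))
J(w) = -7 + w
B(g) = (2 + (3 + g)/(-2 + g))²
J(l(A(-3)))*(B(-39) - 1*572) = (-7 - 6)*((-1 + 3*(-39))²/(-2 - 39)² - 1*572) = -13*((-1 - 117)²/(-41)² - 572) = -13*((-118)²*(1/1681) - 572) = -13*(13924*(1/1681) - 572) = -13*(13924/1681 - 572) = -13*(-947608/1681) = 12318904/1681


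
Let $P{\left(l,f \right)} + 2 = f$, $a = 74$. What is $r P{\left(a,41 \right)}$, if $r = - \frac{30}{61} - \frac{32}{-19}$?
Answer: $\frac{53898}{1159} \approx 46.504$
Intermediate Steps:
$P{\left(l,f \right)} = -2 + f$
$r = \frac{1382}{1159}$ ($r = \left(-30\right) \frac{1}{61} - - \frac{32}{19} = - \frac{30}{61} + \frac{32}{19} = \frac{1382}{1159} \approx 1.1924$)
$r P{\left(a,41 \right)} = \frac{1382 \left(-2 + 41\right)}{1159} = \frac{1382}{1159} \cdot 39 = \frac{53898}{1159}$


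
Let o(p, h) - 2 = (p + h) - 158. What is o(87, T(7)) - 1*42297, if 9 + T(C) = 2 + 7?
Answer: -42366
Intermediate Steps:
T(C) = 0 (T(C) = -9 + (2 + 7) = -9 + 9 = 0)
o(p, h) = -156 + h + p (o(p, h) = 2 + ((p + h) - 158) = 2 + ((h + p) - 158) = 2 + (-158 + h + p) = -156 + h + p)
o(87, T(7)) - 1*42297 = (-156 + 0 + 87) - 1*42297 = -69 - 42297 = -42366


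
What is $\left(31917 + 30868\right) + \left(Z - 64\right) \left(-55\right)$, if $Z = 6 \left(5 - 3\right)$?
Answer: $65645$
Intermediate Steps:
$Z = 12$ ($Z = 6 \cdot 2 = 12$)
$\left(31917 + 30868\right) + \left(Z - 64\right) \left(-55\right) = \left(31917 + 30868\right) + \left(12 - 64\right) \left(-55\right) = 62785 - -2860 = 62785 + 2860 = 65645$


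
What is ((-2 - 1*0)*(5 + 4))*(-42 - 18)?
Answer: 1080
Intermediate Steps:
((-2 - 1*0)*(5 + 4))*(-42 - 18) = ((-2 + 0)*9)*(-60) = -2*9*(-60) = -18*(-60) = 1080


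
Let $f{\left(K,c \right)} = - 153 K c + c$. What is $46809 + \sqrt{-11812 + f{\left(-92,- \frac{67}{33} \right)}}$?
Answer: $46809 + \frac{i \sqrt{43987515}}{33} \approx 46809.0 + 200.98 i$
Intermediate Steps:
$f{\left(K,c \right)} = c - 153 K c$ ($f{\left(K,c \right)} = - 153 K c + c = c - 153 K c$)
$46809 + \sqrt{-11812 + f{\left(-92,- \frac{67}{33} \right)}} = 46809 + \sqrt{-11812 + - \frac{67}{33} \left(1 - -14076\right)} = 46809 + \sqrt{-11812 + \left(-67\right) \frac{1}{33} \left(1 + 14076\right)} = 46809 + \sqrt{-11812 - \frac{943159}{33}} = 46809 + \sqrt{- \frac{1332955}{33}} = 46809 + \frac{i \sqrt{43987515}}{33}$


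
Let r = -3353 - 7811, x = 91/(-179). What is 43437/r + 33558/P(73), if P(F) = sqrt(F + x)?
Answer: -43437/11164 + 16779*sqrt(145169)/1622 ≈ 3937.5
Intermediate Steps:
x = -91/179 (x = 91*(-1/179) = -91/179 ≈ -0.50838)
P(F) = sqrt(-91/179 + F) (P(F) = sqrt(F - 91/179) = sqrt(-91/179 + F))
r = -11164
43437/r + 33558/P(73) = 43437/(-11164) + 33558/((sqrt(-16289 + 32041*73)/179)) = 43437*(-1/11164) + 33558/((sqrt(-16289 + 2338993)/179)) = -43437/11164 + 33558/((sqrt(2322704)/179)) = -43437/11164 + 33558/(((4*sqrt(145169))/179)) = -43437/11164 + 33558/((4*sqrt(145169)/179)) = -43437/11164 + 33558*(sqrt(145169)/3244) = -43437/11164 + 16779*sqrt(145169)/1622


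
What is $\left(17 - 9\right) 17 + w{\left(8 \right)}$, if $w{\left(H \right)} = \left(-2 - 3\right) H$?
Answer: $96$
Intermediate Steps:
$w{\left(H \right)} = - 5 H$
$\left(17 - 9\right) 17 + w{\left(8 \right)} = \left(17 - 9\right) 17 - 40 = 8 \cdot 17 - 40 = 136 - 40 = 96$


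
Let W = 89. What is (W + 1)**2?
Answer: 8100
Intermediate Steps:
(W + 1)**2 = (89 + 1)**2 = 90**2 = 8100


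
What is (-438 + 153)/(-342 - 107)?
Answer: 285/449 ≈ 0.63474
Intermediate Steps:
(-438 + 153)/(-342 - 107) = -285/(-449) = -285*(-1/449) = 285/449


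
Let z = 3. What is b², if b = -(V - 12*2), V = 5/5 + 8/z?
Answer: 3721/9 ≈ 413.44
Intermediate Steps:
V = 11/3 (V = 5/5 + 8/3 = 5*(⅕) + 8*(⅓) = 1 + 8/3 = 11/3 ≈ 3.6667)
b = 61/3 (b = -(11/3 - 12*2) = -(11/3 - 24) = -1*(-61/3) = 61/3 ≈ 20.333)
b² = (61/3)² = 3721/9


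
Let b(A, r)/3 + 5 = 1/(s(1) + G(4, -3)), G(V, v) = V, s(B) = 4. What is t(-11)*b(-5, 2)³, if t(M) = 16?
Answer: -1601613/32 ≈ -50050.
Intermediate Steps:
b(A, r) = -117/8 (b(A, r) = -15 + 3/(4 + 4) = -15 + 3/8 = -117/8)
t(-11)*b(-5, 2)³ = 16*(-117/8)³ = 16*(-1601613/512) = -1601613/32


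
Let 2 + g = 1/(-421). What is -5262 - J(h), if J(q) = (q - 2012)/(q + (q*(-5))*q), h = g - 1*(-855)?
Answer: -848044962220889/161163989142 ≈ -5262.0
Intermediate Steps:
g = -843/421 (g = -2 + 1/(-421) = -2 - 1/421 = -843/421 ≈ -2.0024)
h = 359112/421 (h = -843/421 - 1*(-855) = -843/421 + 855 = 359112/421 ≈ 853.00)
J(q) = (-2012 + q)/(q - 5*q²) (J(q) = (-2012 + q)/(q + (-5*q)*q) = (-2012 + q)/(q - 5*q²))
-5262 - J(h) = -5262 - (2012 - 1*359112/421)/(359112/421*(-1 + 5*(359112/421))) = -5262 - 421*(2012 - 359112/421)/(359112*(-1 + 1795560/421)) = -5262 - 421*487940/(359112*1795139/421*421) = -5262 - 421*421*487940/(359112*1795139*421) = -5262 - 1*51355685/161163989142 = -5262 - 51355685/161163989142 = -848044962220889/161163989142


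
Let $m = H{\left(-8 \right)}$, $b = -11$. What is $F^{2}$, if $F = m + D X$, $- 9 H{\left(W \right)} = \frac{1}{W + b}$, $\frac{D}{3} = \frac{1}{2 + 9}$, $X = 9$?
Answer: $\frac{21418384}{3538161} \approx 6.0535$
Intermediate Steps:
$D = \frac{3}{11}$ ($D = \frac{3}{2 + 9} = \frac{3}{11} \approx 0.27273$)
$H{\left(W \right)} = - \frac{1}{9 \left(-11 + W\right)}$ ($H{\left(W \right)} = - \frac{1}{9 \left(W - 11\right)} = - \frac{1}{9 \left(-11 + W\right)}$)
$m = \frac{1}{171}$ ($m = - \frac{1}{-99 + 9 \left(-8\right)} = - \frac{1}{-99 - 72} = - \frac{1}{-171} = \left(-1\right) \left(- \frac{1}{171}\right) = \frac{1}{171} \approx 0.005848$)
$F = \frac{4628}{1881}$ ($F = \frac{1}{171} + \frac{3}{11} \cdot 9 = \frac{1}{171} + \frac{27}{11} = \frac{4628}{1881} \approx 2.4604$)
$F^{2} = \left(\frac{4628}{1881}\right)^{2} = \frac{21418384}{3538161}$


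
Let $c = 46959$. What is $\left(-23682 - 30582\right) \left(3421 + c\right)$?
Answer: $-2733820320$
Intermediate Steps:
$\left(-23682 - 30582\right) \left(3421 + c\right) = \left(-23682 - 30582\right) \left(3421 + 46959\right) = \left(-54264\right) 50380 = -2733820320$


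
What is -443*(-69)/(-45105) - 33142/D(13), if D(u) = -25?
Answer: 99607049/75175 ≈ 1325.0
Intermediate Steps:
-443*(-69)/(-45105) - 33142/D(13) = -443*(-69)/(-45105) - 33142/(-25) = 30567*(-1/45105) - 33142*(-1/25) = -10189/15035 + 33142/25 = 99607049/75175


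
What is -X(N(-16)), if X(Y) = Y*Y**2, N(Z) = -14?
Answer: 2744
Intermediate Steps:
X(Y) = Y**3
-X(N(-16)) = -1*(-14)**3 = -1*(-2744) = 2744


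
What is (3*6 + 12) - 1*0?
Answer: 30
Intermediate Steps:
(3*6 + 12) - 1*0 = (18 + 12) + 0 = 30 + 0 = 30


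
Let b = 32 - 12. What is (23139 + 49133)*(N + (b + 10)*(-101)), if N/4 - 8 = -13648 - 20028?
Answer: -9951998944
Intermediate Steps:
b = 20
N = -134672 (N = 32 + 4*(-13648 - 20028) = 32 + 4*(-33676) = 32 - 134704 = -134672)
(23139 + 49133)*(N + (b + 10)*(-101)) = (23139 + 49133)*(-134672 + (20 + 10)*(-101)) = 72272*(-134672 + 30*(-101)) = 72272*(-134672 - 3030) = 72272*(-137702) = -9951998944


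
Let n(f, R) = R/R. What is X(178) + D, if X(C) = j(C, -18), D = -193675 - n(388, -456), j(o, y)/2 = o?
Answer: -193320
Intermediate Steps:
n(f, R) = 1
j(o, y) = 2*o
D = -193676 (D = -193675 - 1*1 = -193675 - 1 = -193676)
X(C) = 2*C
X(178) + D = 2*178 - 193676 = 356 - 193676 = -193320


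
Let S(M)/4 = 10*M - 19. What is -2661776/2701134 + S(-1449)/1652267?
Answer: -2277363829508/2231497285389 ≈ -1.0206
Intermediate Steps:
S(M) = -76 + 40*M (S(M) = 4*(10*M - 19) = 4*(-19 + 10*M) = -76 + 40*M)
-2661776/2701134 + S(-1449)/1652267 = -2661776/2701134 + (-76 + 40*(-1449))/1652267 = -2661776*1/2701134 + (-76 - 57960)*(1/1652267) = -1330888/1350567 - 58036*1/1652267 = -1330888/1350567 - 58036/1652267 = -2277363829508/2231497285389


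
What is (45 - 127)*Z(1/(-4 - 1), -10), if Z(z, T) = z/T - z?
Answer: -451/25 ≈ -18.040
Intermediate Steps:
Z(z, T) = -z + z/T
(45 - 127)*Z(1/(-4 - 1), -10) = (45 - 127)*(-1/(-4 - 1) + 1/(-4 - 1*(-10))) = -82*(-1/(-5) - ⅒/(-5)) = -82*(-1*(-⅕) - ⅕*(-⅒)) = -82*(⅕ + 1/50) = -82*11/50 = -451/25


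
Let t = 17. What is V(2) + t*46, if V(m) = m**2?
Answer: 786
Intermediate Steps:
V(2) + t*46 = 2**2 + 17*46 = 4 + 782 = 786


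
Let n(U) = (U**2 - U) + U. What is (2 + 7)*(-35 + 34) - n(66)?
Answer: -4365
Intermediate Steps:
n(U) = U**2
(2 + 7)*(-35 + 34) - n(66) = (2 + 7)*(-35 + 34) - 1*66**2 = 9*(-1) - 1*4356 = -9 - 4356 = -4365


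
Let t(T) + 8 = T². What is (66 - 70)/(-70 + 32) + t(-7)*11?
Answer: 8571/19 ≈ 451.11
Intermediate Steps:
t(T) = -8 + T²
(66 - 70)/(-70 + 32) + t(-7)*11 = (66 - 70)/(-70 + 32) + (-8 + (-7)²)*11 = -4/(-38) + (-8 + 49)*11 = -4*(-1/38) + 41*11 = 2/19 + 451 = 8571/19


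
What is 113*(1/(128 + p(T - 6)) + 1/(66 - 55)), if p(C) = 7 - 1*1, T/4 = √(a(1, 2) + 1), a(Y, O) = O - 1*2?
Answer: 16385/1474 ≈ 11.116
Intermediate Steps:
a(Y, O) = -2 + O (a(Y, O) = O - 2 = -2 + O)
T = 4 (T = 4*√((-2 + 2) + 1) = 4*√(0 + 1) = 4*√1 = 4*1 = 4)
p(C) = 6 (p(C) = 7 - 1 = 6)
113*(1/(128 + p(T - 6)) + 1/(66 - 55)) = 113*(1/(128 + 6) + 1/(66 - 55)) = 113*(1/134 + 1/11) = 113*(145/1474) = 16385/1474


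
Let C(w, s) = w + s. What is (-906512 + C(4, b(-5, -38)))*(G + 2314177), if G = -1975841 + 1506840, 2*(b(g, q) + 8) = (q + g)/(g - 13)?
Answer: -15054114265702/9 ≈ -1.6727e+12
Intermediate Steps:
b(g, q) = -8 + (g + q)/(2*(-13 + g)) (b(g, q) = -8 + ((q + g)/(g - 13))/2 = -8 + ((g + q)/(-13 + g))/2 = -8 + (g + q)/(2*(-13 + g)))
C(w, s) = s + w
G = -469001
(-906512 + C(4, b(-5, -38)))*(G + 2314177) = (-906512 + ((208 - 38 - 15*(-5))/(2*(-13 - 5)) + 4))*(-469001 + 2314177) = (-906512 + ((1/2)*(208 - 38 + 75)/(-18) + 4))*1845176 = (-906512 + ((1/2)*(-1/18)*245 + 4))*1845176 = (-906512 + (-245/36 + 4))*1845176 = (-906512 - 101/36)*1845176 = -32634533/36*1845176 = -15054114265702/9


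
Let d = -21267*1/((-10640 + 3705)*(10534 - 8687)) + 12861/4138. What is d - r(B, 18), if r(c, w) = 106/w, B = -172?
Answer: -1325766363311/477030729690 ≈ -2.7792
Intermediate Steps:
d = 164823844491/53003414410 (d = -21267/(1847*(-6935)) + 12861*(1/4138) = -21267/(-12808945) + 12861/4138 = -21267*(-1/12808945) + 12861/4138 = 21267/12808945 + 12861/4138 = 164823844491/53003414410 ≈ 3.1097)
d - r(B, 18) = 164823844491/53003414410 - 106/18 = 164823844491/53003414410 - 1*53/9 = 164823844491/53003414410 - 53/9 = -1325766363311/477030729690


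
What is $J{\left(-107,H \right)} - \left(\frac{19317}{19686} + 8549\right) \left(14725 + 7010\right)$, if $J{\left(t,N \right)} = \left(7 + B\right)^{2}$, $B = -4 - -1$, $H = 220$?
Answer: $- \frac{1219441570103}{6562} \approx -1.8583 \cdot 10^{8}$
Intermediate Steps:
$B = -3$ ($B = -4 + 1 = -3$)
$J{\left(t,N \right)} = 16$ ($J{\left(t,N \right)} = \left(7 - 3\right)^{2} = 4^{2} = 16$)
$J{\left(-107,H \right)} - \left(\frac{19317}{19686} + 8549\right) \left(14725 + 7010\right) = 16 - \left(\frac{19317}{19686} + 8549\right) \left(14725 + 7010\right) = 16 - \left(19317 \cdot \frac{1}{19686} + 8549\right) 21735 = 16 - \left(\frac{6439}{6562} + 8549\right) 21735 = 16 - \frac{56104977}{6562} \cdot 21735 = 16 - \frac{1219441675095}{6562} = - \frac{1219441570103}{6562}$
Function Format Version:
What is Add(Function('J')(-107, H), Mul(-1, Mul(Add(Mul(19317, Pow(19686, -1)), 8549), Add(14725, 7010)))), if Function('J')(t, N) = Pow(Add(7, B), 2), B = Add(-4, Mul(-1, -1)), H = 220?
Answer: Rational(-1219441570103, 6562) ≈ -1.8583e+8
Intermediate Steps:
B = -3 (B = Add(-4, 1) = -3)
Function('J')(t, N) = 16 (Function('J')(t, N) = Pow(Add(7, -3), 2) = Pow(4, 2) = 16)
Add(Function('J')(-107, H), Mul(-1, Mul(Add(Mul(19317, Pow(19686, -1)), 8549), Add(14725, 7010)))) = Add(16, Mul(-1, Mul(Add(Mul(19317, Pow(19686, -1)), 8549), Add(14725, 7010)))) = Add(16, Mul(-1, Mul(Add(Mul(19317, Rational(1, 19686)), 8549), 21735))) = Add(16, Mul(-1, Mul(Add(Rational(6439, 6562), 8549), 21735))) = Add(16, Mul(-1, Mul(Rational(56104977, 6562), 21735))) = Add(16, Mul(-1, Rational(1219441675095, 6562))) = Add(16, Rational(-1219441675095, 6562)) = Rational(-1219441570103, 6562)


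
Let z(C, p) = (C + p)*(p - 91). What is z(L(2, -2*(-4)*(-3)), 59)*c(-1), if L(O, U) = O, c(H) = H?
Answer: 1952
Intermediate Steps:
z(C, p) = (-91 + p)*(C + p) (z(C, p) = (C + p)*(-91 + p) = (-91 + p)*(C + p))
z(L(2, -2*(-4)*(-3)), 59)*c(-1) = (59**2 - 91*2 - 91*59 + 2*59)*(-1) = (3481 - 182 - 5369 + 118)*(-1) = -1952*(-1) = 1952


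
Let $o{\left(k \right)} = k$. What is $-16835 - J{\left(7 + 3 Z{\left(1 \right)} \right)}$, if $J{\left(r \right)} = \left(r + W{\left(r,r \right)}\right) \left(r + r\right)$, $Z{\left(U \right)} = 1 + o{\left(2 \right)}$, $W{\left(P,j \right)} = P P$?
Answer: $-25539$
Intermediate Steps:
$W{\left(P,j \right)} = P^{2}$
$Z{\left(U \right)} = 3$ ($Z{\left(U \right)} = 1 + 2 = 3$)
$J{\left(r \right)} = 2 r \left(r + r^{2}\right)$ ($J{\left(r \right)} = \left(r + r^{2}\right) \left(r + r\right) = \left(r + r^{2}\right) 2 r = 2 r \left(r + r^{2}\right)$)
$-16835 - J{\left(7 + 3 Z{\left(1 \right)} \right)} = -16835 - 2 \left(7 + 3 \cdot 3\right)^{2} \left(1 + \left(7 + 3 \cdot 3\right)\right) = -16835 - 2 \left(7 + 9\right)^{2} \left(1 + \left(7 + 9\right)\right) = -16835 - 2 \cdot 16^{2} \left(1 + 16\right) = -16835 - 2 \cdot 256 \cdot 17 = -16835 - 8704 = -25539$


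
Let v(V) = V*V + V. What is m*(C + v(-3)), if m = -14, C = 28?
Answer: -476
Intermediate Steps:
v(V) = V + V² (v(V) = V² + V = V + V²)
m*(C + v(-3)) = -14*(28 - 3*(1 - 3)) = -14*(28 - 3*(-2)) = -14*(28 + 6) = -14*34 = -476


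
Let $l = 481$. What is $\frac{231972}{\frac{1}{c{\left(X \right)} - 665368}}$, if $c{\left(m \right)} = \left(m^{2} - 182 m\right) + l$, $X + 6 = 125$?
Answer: $-155974261248$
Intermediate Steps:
$X = 119$ ($X = -6 + 125 = 119$)
$c{\left(m \right)} = 481 + m^{2} - 182 m$ ($c{\left(m \right)} = \left(m^{2} - 182 m\right) + 481 = 481 + m^{2} - 182 m$)
$\frac{231972}{\frac{1}{c{\left(X \right)} - 665368}} = \frac{231972}{\frac{1}{\left(481 + 119^{2} - 21658\right) - 665368}} = \frac{231972}{\frac{1}{\left(481 + 14161 - 21658\right) - 665368}} = \frac{231972}{\frac{1}{-7016 - 665368}} = \frac{231972}{\frac{1}{-672384}} = \frac{231972}{- \frac{1}{672384}} = 231972 \left(-672384\right) = -155974261248$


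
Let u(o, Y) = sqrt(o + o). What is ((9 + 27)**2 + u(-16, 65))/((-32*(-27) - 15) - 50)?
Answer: 1296/799 + 4*I*sqrt(2)/799 ≈ 1.622 + 0.0070799*I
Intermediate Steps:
u(o, Y) = sqrt(2)*sqrt(o) (u(o, Y) = sqrt(2*o) = sqrt(2)*sqrt(o))
((9 + 27)**2 + u(-16, 65))/((-32*(-27) - 15) - 50) = ((9 + 27)**2 + sqrt(2)*sqrt(-16))/((-32*(-27) - 15) - 50) = (36**2 + sqrt(2)*(4*I))/((864 - 15) - 50) = (1296 + 4*I*sqrt(2))/(849 - 50) = (1296 + 4*I*sqrt(2))/799 = (1296 + 4*I*sqrt(2))*(1/799) = 1296/799 + 4*I*sqrt(2)/799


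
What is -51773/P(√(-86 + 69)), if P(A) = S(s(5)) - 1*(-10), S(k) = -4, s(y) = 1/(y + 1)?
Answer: -51773/6 ≈ -8628.8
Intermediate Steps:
s(y) = 1/(1 + y)
P(A) = 6 (P(A) = -4 - 1*(-10) = -4 + 10 = 6)
-51773/P(√(-86 + 69)) = -51773/6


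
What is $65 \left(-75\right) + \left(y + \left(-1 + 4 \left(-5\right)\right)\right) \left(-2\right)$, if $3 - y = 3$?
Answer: $-4833$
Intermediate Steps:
$y = 0$ ($y = 3 - 3 = 0$)
$65 \left(-75\right) + \left(y + \left(-1 + 4 \left(-5\right)\right)\right) \left(-2\right) = 65 \left(-75\right) + \left(0 + \left(-1 + 4 \left(-5\right)\right)\right) \left(-2\right) = -4875 + \left(0 - 21\right) \left(-2\right) = -4875 - -42 = -4875 + 42 = -4833$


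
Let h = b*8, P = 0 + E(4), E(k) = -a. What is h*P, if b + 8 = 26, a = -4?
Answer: 576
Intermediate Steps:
b = 18 (b = -8 + 26 = 18)
E(k) = 4 (E(k) = -1*(-4) = 4)
P = 4 (P = 0 + 4 = 4)
h = 144 (h = 18*8 = 144)
h*P = 144*4 = 576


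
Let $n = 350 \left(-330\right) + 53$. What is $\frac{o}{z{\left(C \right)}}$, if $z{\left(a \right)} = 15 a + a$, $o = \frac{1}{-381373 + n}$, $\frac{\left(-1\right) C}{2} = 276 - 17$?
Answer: $\frac{1}{4117644160} \approx 2.4286 \cdot 10^{-10}$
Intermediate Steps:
$n = -115447$ ($n = -115500 + 53 = -115447$)
$C = -518$ ($C = - 2 \left(276 - 17\right) = \left(-2\right) 259 = -518$)
$o = - \frac{1}{496820}$ ($o = \frac{1}{-381373 - 115447} = \frac{1}{-496820} = - \frac{1}{496820} \approx -2.0128 \cdot 10^{-6}$)
$z{\left(a \right)} = 16 a$
$\frac{o}{z{\left(C \right)}} = - \frac{1}{496820 \cdot 16 \left(-518\right)} = - \frac{1}{496820 \left(-8288\right)} = \left(- \frac{1}{496820}\right) \left(- \frac{1}{8288}\right) = \frac{1}{4117644160}$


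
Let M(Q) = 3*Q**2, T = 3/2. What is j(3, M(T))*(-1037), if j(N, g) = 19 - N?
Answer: -16592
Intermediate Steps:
T = 3/2 (T = 3*(1/2) = 3/2 ≈ 1.5000)
j(3, M(T))*(-1037) = (19 - 1*3)*(-1037) = (19 - 3)*(-1037) = 16*(-1037) = -16592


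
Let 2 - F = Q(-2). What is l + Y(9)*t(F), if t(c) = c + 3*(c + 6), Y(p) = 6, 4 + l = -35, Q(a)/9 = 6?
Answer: -1179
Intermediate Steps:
Q(a) = 54 (Q(a) = 9*6 = 54)
l = -39 (l = -4 - 35 = -39)
F = -52 (F = 2 - 1*54 = 2 - 54 = -52)
t(c) = 18 + 4*c (t(c) = c + 3*(6 + c) = c + (18 + 3*c) = 18 + 4*c)
l + Y(9)*t(F) = -39 + 6*(18 + 4*(-52)) = -39 + 6*(18 - 208) = -39 + 6*(-190) = -39 - 1140 = -1179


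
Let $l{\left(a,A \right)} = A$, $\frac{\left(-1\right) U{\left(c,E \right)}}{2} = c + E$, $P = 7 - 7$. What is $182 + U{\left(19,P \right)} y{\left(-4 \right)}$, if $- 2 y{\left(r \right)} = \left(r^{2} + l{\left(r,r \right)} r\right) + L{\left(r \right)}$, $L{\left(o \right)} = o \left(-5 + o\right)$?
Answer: $1474$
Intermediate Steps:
$P = 0$ ($P = 7 - 7 = 0$)
$U{\left(c,E \right)} = - 2 E - 2 c$ ($U{\left(c,E \right)} = - 2 \left(c + E\right) = - 2 \left(E + c\right) = - 2 E - 2 c$)
$y{\left(r \right)} = - r^{2} - \frac{r \left(-5 + r\right)}{2}$ ($y{\left(r \right)} = - \frac{\left(r^{2} + r r\right) + r \left(-5 + r\right)}{2} = - \frac{\left(r^{2} + r^{2}\right) + r \left(-5 + r\right)}{2} = - \frac{2 r^{2} + r \left(-5 + r\right)}{2} = - r^{2} - \frac{r \left(-5 + r\right)}{2}$)
$182 + U{\left(19,P \right)} y{\left(-4 \right)} = 182 + \left(\left(-2\right) 0 - 38\right) \frac{1}{2} \left(-4\right) \left(5 - -12\right) = 182 + \left(0 - 38\right) \frac{1}{2} \left(-4\right) \left(5 + 12\right) = 182 - 38 \cdot \frac{1}{2} \left(-4\right) 17 = 182 - -1292 = 182 + 1292 = 1474$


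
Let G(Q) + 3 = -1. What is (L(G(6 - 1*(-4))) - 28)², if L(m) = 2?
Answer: 676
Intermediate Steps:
G(Q) = -4 (G(Q) = -3 - 1 = -4)
(L(G(6 - 1*(-4))) - 28)² = (2 - 28)² = (-26)² = 676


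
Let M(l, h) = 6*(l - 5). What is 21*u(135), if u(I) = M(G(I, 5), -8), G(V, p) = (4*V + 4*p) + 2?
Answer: 70182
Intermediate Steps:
G(V, p) = 2 + 4*V + 4*p
M(l, h) = -30 + 6*l (M(l, h) = 6*(-5 + l) = -30 + 6*l)
u(I) = 102 + 24*I (u(I) = -30 + 6*(2 + 4*I + 4*5) = -30 + 6*(2 + 4*I + 20) = -30 + 6*(22 + 4*I) = -30 + (132 + 24*I) = 102 + 24*I)
21*u(135) = 21*(102 + 24*135) = 21*(102 + 3240) = 21*3342 = 70182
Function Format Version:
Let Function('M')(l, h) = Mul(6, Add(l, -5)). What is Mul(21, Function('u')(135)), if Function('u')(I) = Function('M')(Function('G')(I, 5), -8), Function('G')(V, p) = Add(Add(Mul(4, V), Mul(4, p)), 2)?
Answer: 70182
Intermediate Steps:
Function('G')(V, p) = Add(2, Mul(4, V), Mul(4, p))
Function('M')(l, h) = Add(-30, Mul(6, l)) (Function('M')(l, h) = Mul(6, Add(-5, l)) = Add(-30, Mul(6, l)))
Function('u')(I) = Add(102, Mul(24, I)) (Function('u')(I) = Add(-30, Mul(6, Add(2, Mul(4, I), Mul(4, 5)))) = Add(-30, Mul(6, Add(2, Mul(4, I), 20))) = Add(-30, Mul(6, Add(22, Mul(4, I)))) = Add(-30, Add(132, Mul(24, I))) = Add(102, Mul(24, I)))
Mul(21, Function('u')(135)) = Mul(21, Add(102, Mul(24, 135))) = Mul(21, Add(102, 3240)) = Mul(21, 3342) = 70182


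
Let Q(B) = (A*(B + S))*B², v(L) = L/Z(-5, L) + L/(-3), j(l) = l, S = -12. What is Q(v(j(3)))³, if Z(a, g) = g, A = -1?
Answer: 0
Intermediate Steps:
v(L) = 1 - L/3 (v(L) = L/L + L/(-3) = 1 + L*(-⅓) = 1 - L/3)
Q(B) = B²*(12 - B) (Q(B) = (-(B - 12))*B² = (-(-12 + B))*B² = (12 - B)*B² = B²*(12 - B))
Q(v(j(3)))³ = ((1 - ⅓*3)²*(12 - (1 - ⅓*3)))³ = ((1 - 1)²*(12 - (1 - 1)))³ = (0²*(12 - 1*0))³ = (0*(12 + 0))³ = (0*12)³ = 0³ = 0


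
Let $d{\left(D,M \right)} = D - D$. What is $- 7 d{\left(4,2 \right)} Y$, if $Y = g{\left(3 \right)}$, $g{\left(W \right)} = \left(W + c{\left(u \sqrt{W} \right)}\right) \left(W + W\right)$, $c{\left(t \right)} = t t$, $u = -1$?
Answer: $0$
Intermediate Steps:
$d{\left(D,M \right)} = 0$
$c{\left(t \right)} = t^{2}$
$g{\left(W \right)} = 4 W^{2}$ ($g{\left(W \right)} = \left(W + \left(- \sqrt{W}\right)^{2}\right) \left(W + W\right) = \left(W + W\right) 2 W = 2 W 2 W = 4 W^{2}$)
$Y = 36$ ($Y = 4 \cdot 3^{2} = 4 \cdot 9 = 36$)
$- 7 d{\left(4,2 \right)} Y = \left(-7\right) 0 \cdot 36 = 0 \cdot 36 = 0$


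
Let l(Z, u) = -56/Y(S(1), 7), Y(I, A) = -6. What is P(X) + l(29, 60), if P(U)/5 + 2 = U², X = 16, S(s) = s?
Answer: 3838/3 ≈ 1279.3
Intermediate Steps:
P(U) = -10 + 5*U²
l(Z, u) = 28/3 (l(Z, u) = -56/(-6) = -56*(-⅙) = 28/3)
P(X) + l(29, 60) = (-10 + 5*16²) + 28/3 = (-10 + 5*256) + 28/3 = (-10 + 1280) + 28/3 = 1270 + 28/3 = 3838/3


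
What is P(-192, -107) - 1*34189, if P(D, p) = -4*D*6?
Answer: -29581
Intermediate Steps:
P(D, p) = -24*D
P(-192, -107) - 1*34189 = -24*(-192) - 1*34189 = 4608 - 34189 = -29581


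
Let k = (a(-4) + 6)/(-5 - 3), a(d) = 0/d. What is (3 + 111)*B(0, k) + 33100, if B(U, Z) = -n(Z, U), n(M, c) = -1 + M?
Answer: 66599/2 ≈ 33300.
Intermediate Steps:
a(d) = 0
k = -¾ (k = (0 + 6)/(-5 - 3) = 6/(-8) = 6*(-⅛) = -¾ ≈ -0.75000)
B(U, Z) = 1 - Z (B(U, Z) = -(-1 + Z) = 1 - Z)
(3 + 111)*B(0, k) + 33100 = (3 + 111)*(1 - 1*(-¾)) + 33100 = 114*(1 + ¾) + 33100 = 114*(7/4) + 33100 = 399/2 + 33100 = 66599/2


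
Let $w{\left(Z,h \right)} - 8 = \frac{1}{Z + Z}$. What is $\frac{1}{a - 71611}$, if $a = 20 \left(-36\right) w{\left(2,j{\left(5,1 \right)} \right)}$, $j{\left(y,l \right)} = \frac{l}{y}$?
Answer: $- \frac{1}{77551} \approx -1.2895 \cdot 10^{-5}$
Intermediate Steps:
$w{\left(Z,h \right)} = 8 + \frac{1}{2 Z}$ ($w{\left(Z,h \right)} = 8 + \frac{1}{Z + Z} = 8 + \frac{1}{2 Z}$)
$a = -5940$ ($a = 20 \left(-36\right) \left(8 + \frac{1}{2 \cdot 2}\right) = - 720 \left(8 + \frac{1}{2} \cdot \frac{1}{2}\right) = - 720 \left(8 + \frac{1}{4}\right) = \left(-720\right) \frac{33}{4} = -5940$)
$\frac{1}{a - 71611} = \frac{1}{-5940 - 71611} = \frac{1}{-77551} = - \frac{1}{77551}$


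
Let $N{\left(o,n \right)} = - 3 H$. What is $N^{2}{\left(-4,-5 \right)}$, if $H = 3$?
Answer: $81$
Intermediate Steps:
$N{\left(o,n \right)} = -9$ ($N{\left(o,n \right)} = \left(-3\right) 3 = -9$)
$N^{2}{\left(-4,-5 \right)} = \left(-9\right)^{2} = 81$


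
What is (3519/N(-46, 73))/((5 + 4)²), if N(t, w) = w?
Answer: 391/657 ≈ 0.59513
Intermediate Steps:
(3519/N(-46, 73))/((5 + 4)²) = (3519/73)/((5 + 4)²) = (3519*(1/73))/(9²) = (3519/73)/81 = (3519/73)*(1/81) = 391/657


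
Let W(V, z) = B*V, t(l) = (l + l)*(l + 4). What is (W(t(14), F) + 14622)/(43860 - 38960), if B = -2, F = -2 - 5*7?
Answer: 6807/2450 ≈ 2.7784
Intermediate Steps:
t(l) = 2*l*(4 + l) (t(l) = (2*l)*(4 + l) = 2*l*(4 + l))
F = -37 (F = -2 - 35 = -37)
W(V, z) = -2*V
(W(t(14), F) + 14622)/(43860 - 38960) = (-4*14*(4 + 14) + 14622)/(43860 - 38960) = (-4*14*18 + 14622)/4900 = (-2*504 + 14622)*(1/4900) = (-1008 + 14622)*(1/4900) = 13614*(1/4900) = 6807/2450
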